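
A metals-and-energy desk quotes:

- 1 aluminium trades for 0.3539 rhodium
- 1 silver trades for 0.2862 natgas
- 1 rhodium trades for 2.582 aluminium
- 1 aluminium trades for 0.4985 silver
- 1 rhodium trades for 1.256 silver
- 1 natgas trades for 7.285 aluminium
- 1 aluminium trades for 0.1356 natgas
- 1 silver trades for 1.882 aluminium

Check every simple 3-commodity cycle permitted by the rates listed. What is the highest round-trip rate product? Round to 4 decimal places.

natgas→aluminium→silver→natgas: 7.285 × 0.4985 × 0.2862 = 1.03936
rhodium→silver→aluminium→rhodium: 1.256 × 1.882 × 0.3539 = 0.83655
Maximum is natgas→aluminium→silver→natgas at 1.0394; arbitrage exists.

1.0394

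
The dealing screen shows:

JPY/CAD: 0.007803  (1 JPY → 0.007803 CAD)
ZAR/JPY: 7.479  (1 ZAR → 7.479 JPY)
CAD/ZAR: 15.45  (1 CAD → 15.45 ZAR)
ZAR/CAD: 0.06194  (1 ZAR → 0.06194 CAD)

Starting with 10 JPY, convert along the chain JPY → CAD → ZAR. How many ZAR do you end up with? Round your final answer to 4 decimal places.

1.2056

10 JPY × 0.007803 = 0.07803 CAD
0.07803 CAD × 15.45 = 1.2055635 ZAR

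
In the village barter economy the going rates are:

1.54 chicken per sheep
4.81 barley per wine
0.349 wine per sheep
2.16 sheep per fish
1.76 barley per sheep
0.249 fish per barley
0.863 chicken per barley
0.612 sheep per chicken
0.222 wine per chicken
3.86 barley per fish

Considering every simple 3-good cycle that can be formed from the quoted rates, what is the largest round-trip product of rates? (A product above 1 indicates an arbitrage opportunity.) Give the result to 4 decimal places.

fish→sheep→barley→fish: 2.16 × 1.76 × 0.249 = 0.94660
sheep→barley→chicken→sheep: 1.76 × 0.863 × 0.612 = 0.92955
wine→barley→chicken→wine: 4.81 × 0.863 × 0.222 = 0.92153
Maximum is fish→sheep→barley→fish at 0.9466; no arbitrage — every cycle loses value.

0.9466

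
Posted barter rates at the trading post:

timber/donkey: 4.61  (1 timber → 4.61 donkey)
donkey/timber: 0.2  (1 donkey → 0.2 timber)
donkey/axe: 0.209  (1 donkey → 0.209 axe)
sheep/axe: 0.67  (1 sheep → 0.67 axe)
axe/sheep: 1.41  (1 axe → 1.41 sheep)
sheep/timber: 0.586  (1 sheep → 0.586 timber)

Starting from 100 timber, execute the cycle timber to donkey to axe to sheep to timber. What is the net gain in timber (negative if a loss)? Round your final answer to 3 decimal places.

100 timber × 4.61 = 461 donkey
461 donkey × 0.209 = 96.349 axe
96.349 axe × 1.41 = 135.85209 sheep
135.85209 sheep × 0.586 = 79.60932474 timber
Net change: 79.60932474 − 100 = -20.39067526 timber

-20.391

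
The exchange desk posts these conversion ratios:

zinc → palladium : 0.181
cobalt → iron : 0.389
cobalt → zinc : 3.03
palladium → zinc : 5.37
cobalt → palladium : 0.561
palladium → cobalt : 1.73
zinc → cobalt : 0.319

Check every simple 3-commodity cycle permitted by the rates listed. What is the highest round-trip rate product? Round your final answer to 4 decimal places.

cobalt→palladium→zinc→cobalt: 0.561 × 5.37 × 0.319 = 0.96101
cobalt→zinc→palladium→cobalt: 3.03 × 0.181 × 1.73 = 0.94878
Maximum is cobalt→palladium→zinc→cobalt at 0.9610; no arbitrage — every cycle loses value.

0.9610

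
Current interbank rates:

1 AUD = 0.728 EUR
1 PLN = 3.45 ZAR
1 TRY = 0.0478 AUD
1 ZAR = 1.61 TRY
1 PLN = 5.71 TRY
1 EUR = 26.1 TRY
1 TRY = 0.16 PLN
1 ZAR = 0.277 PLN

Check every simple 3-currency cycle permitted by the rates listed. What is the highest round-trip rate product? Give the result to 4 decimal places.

0.9082

TRY→AUD→EUR→TRY: 0.0478 × 0.728 × 26.1 = 0.90824
TRY→PLN→ZAR→TRY: 0.16 × 3.45 × 1.61 = 0.88872
Maximum is TRY→AUD→EUR→TRY at 0.9082; no arbitrage — every cycle loses value.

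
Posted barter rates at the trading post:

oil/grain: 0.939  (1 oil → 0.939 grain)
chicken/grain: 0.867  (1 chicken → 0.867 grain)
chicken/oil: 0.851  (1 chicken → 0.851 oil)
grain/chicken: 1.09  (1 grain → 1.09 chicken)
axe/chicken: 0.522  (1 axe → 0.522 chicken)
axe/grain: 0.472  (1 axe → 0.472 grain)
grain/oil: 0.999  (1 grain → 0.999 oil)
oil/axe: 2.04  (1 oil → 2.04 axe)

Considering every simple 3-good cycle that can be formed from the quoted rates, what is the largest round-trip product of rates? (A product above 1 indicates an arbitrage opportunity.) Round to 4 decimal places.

grain→oil→axe→grain: 0.999 × 2.04 × 0.472 = 0.96192
chicken→oil→axe→chicken: 0.851 × 2.04 × 0.522 = 0.90621
grain→chicken→oil→grain: 1.09 × 0.851 × 0.939 = 0.87101
Maximum is grain→oil→axe→grain at 0.9619; no arbitrage — every cycle loses value.

0.9619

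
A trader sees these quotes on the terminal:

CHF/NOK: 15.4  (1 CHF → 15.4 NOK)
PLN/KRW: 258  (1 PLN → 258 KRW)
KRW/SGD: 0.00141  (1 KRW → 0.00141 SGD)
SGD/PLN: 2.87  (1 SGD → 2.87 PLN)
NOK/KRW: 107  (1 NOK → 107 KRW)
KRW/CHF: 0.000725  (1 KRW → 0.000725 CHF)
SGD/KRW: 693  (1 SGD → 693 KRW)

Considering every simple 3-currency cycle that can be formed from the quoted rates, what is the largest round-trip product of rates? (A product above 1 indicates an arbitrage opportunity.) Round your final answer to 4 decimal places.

NOK→KRW→CHF→NOK: 107 × 0.000725 × 15.4 = 1.19466
PLN→KRW→SGD→PLN: 258 × 0.00141 × 2.87 = 1.04405
Maximum is NOK→KRW→CHF→NOK at 1.1947; arbitrage exists.

1.1947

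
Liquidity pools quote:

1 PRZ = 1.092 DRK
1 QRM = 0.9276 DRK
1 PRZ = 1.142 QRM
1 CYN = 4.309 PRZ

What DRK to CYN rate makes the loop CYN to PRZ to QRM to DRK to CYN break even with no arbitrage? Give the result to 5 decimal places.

Known legs of the cycle: 4.309 × 1.142 × 0.9276 = 4.5646064328
For no arbitrage the full-cycle product must be 1, so the missing rate is 1 / 4.5646064328 ≈ 0.2190769.

0.21908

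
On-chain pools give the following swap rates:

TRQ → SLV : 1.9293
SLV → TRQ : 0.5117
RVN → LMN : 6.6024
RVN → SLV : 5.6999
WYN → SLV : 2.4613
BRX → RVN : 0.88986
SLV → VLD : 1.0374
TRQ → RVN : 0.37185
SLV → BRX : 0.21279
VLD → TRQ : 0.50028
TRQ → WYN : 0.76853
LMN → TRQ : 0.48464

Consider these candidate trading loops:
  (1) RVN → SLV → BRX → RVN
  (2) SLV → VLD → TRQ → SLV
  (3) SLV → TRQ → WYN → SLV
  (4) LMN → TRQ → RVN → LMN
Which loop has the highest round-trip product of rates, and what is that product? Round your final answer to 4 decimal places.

(1) 5.6999 × 0.21279 × 0.88986 = 1.07929
(2) 1.0374 × 0.50028 × 1.9293 = 1.00129
(3) 0.5117 × 0.76853 × 2.4613 = 0.96792
(4) 0.48464 × 0.37185 × 6.6024 = 1.18984
Highest is cycle (4) at 1.1898 (>1, arbitrage).

1.1898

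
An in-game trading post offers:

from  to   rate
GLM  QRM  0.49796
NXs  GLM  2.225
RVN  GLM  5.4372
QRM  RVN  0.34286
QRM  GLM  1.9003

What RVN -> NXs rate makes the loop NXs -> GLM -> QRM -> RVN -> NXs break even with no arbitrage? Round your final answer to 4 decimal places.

2.6324

Known legs of the cycle: 2.225 × 0.49796 × 0.34286 = 0.37987550846
For no arbitrage the full-cycle product must be 1, so the missing rate is 1 / 0.37987550846 ≈ 2.632441.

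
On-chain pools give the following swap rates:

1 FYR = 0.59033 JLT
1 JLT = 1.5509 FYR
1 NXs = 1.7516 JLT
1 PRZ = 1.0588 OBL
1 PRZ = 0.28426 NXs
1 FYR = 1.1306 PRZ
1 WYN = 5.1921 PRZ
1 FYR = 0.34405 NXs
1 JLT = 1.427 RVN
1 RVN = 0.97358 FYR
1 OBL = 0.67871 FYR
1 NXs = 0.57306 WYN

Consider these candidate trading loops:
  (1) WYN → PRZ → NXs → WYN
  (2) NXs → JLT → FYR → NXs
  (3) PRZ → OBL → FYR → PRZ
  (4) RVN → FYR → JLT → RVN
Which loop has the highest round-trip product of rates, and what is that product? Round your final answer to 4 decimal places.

(1) 5.1921 × 0.28426 × 0.57306 = 0.84578
(2) 1.7516 × 1.5509 × 0.34405 = 0.93463
(3) 1.0588 × 0.67871 × 1.1306 = 0.81247
(4) 0.97358 × 0.59033 × 1.427 = 0.82014
Highest is cycle (2) at 0.9346 (≤1, no arbitrage).

0.9346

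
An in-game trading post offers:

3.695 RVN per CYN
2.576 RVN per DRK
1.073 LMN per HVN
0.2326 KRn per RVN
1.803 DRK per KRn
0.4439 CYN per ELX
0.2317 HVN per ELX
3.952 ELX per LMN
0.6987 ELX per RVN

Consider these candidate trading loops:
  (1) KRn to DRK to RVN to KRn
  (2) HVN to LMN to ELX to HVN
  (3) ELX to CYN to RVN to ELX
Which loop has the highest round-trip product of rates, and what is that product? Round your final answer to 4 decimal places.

(1) 1.803 × 2.576 × 0.2326 = 1.08032
(2) 1.073 × 3.952 × 0.2317 = 0.98252
(3) 0.4439 × 3.695 × 0.6987 = 1.14602
Highest is cycle (3) at 1.1460 (>1, arbitrage).

1.1460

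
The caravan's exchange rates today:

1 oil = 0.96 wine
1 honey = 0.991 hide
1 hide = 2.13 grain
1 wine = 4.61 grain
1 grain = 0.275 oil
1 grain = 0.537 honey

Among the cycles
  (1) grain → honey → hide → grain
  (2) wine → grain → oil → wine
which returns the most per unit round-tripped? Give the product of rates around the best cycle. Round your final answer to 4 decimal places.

(1) 0.537 × 0.991 × 2.13 = 1.13352
(2) 4.61 × 0.275 × 0.96 = 1.21704
Highest is cycle (2) at 1.2170 (>1, arbitrage).

1.2170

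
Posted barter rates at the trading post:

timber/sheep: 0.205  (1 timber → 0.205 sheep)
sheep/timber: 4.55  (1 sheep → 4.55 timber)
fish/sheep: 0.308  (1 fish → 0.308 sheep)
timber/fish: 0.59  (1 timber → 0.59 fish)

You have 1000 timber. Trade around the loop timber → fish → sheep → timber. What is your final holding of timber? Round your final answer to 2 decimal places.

826.83

1000 timber × 0.59 = 590 fish
590 fish × 0.308 = 181.72 sheep
181.72 sheep × 4.55 = 826.826 timber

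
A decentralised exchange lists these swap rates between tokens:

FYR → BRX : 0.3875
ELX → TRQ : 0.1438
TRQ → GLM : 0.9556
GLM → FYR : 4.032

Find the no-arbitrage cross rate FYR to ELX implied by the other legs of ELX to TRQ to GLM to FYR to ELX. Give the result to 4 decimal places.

1.8049

Known legs of the cycle: 0.1438 × 0.9556 × 4.032 = 0.55405840896
For no arbitrage the full-cycle product must be 1, so the missing rate is 1 / 0.55405840896 ≈ 1.804864.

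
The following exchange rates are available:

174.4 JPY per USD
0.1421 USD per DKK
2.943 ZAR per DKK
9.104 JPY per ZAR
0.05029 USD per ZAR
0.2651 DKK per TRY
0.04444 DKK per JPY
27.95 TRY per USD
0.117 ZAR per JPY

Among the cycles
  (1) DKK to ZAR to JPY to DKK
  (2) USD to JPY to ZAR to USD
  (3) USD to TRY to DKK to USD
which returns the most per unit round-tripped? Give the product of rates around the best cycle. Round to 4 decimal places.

1.1907

(1) 2.943 × 9.104 × 0.04444 = 1.19068
(2) 174.4 × 0.117 × 0.05029 = 1.02616
(3) 27.95 × 0.2651 × 0.1421 = 1.05290
Highest is cycle (1) at 1.1907 (>1, arbitrage).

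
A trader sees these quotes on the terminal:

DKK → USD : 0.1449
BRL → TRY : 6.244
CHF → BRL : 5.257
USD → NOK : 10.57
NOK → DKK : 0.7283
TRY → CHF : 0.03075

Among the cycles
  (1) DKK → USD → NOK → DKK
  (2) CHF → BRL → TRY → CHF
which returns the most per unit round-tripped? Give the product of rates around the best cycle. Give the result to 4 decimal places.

1.1155

(1) 0.1449 × 10.57 × 0.7283 = 1.11546
(2) 5.257 × 6.244 × 0.03075 = 1.00936
Highest is cycle (1) at 1.1155 (>1, arbitrage).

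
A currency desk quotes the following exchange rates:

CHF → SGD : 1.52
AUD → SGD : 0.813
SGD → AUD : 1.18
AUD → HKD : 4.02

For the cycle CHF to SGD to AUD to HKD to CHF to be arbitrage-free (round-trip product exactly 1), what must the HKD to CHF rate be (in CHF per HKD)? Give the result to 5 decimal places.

0.13869

Known legs of the cycle: 1.52 × 1.18 × 4.02 = 7.210272
For no arbitrage the full-cycle product must be 1, so the missing rate is 1 / 7.210272 ≈ 0.1386910.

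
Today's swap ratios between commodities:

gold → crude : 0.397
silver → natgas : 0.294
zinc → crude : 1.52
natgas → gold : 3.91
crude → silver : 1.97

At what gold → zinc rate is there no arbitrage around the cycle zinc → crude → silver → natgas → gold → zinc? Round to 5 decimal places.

Known legs of the cycle: 1.52 × 1.97 × 0.294 × 3.91 = 3.442182576
For no arbitrage the full-cycle product must be 1, so the missing rate is 1 / 3.442182576 ≈ 0.2905134.

0.29051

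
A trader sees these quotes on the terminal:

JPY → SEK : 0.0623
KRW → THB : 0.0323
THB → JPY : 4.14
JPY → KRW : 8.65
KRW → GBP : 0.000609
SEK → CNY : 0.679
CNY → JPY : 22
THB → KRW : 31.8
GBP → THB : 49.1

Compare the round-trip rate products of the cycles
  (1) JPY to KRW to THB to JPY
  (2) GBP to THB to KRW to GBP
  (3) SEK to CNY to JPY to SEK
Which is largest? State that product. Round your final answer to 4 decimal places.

1.1567

(1) 8.65 × 0.0323 × 4.14 = 1.15670
(2) 49.1 × 31.8 × 0.000609 = 0.95088
(3) 0.679 × 22 × 0.0623 = 0.93064
Highest is cycle (1) at 1.1567 (>1, arbitrage).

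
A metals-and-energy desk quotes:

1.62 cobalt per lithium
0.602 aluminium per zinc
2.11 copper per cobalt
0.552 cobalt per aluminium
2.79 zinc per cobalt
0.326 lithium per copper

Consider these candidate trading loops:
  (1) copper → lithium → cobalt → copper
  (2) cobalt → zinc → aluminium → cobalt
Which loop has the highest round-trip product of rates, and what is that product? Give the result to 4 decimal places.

1.1143

(1) 0.326 × 1.62 × 2.11 = 1.11433
(2) 2.79 × 0.602 × 0.552 = 0.92713
Highest is cycle (1) at 1.1143 (>1, arbitrage).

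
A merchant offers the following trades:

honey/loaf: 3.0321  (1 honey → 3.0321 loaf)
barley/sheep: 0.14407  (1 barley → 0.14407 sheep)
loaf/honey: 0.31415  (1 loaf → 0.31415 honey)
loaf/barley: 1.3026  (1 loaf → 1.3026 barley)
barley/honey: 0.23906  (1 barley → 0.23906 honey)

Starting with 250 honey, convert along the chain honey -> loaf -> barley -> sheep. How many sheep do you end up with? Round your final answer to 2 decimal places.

142.26

250 honey × 3.0321 = 758.025 loaf
758.025 loaf × 1.3026 = 987.403365 barley
987.403365 barley × 0.14407 = 142.25520279555 sheep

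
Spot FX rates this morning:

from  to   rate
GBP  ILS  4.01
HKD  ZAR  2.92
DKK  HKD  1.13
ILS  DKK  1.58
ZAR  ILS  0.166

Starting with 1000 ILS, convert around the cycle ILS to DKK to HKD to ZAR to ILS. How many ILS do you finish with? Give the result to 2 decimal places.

865.42

1000 ILS × 1.58 = 1580 DKK
1580 DKK × 1.13 = 1785.4 HKD
1785.4 HKD × 2.92 = 5213.368 ZAR
5213.368 ZAR × 0.166 = 865.419088 ILS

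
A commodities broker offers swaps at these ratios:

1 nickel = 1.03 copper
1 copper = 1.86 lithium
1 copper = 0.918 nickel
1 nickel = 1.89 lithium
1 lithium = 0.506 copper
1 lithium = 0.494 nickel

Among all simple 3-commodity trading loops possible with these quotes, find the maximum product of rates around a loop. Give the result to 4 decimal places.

lithium→nickel→copper→lithium: 0.494 × 1.03 × 1.86 = 0.94641
lithium→copper→nickel→lithium: 0.506 × 0.918 × 1.89 = 0.87792
Maximum is lithium→nickel→copper→lithium at 0.9464; no arbitrage — every cycle loses value.

0.9464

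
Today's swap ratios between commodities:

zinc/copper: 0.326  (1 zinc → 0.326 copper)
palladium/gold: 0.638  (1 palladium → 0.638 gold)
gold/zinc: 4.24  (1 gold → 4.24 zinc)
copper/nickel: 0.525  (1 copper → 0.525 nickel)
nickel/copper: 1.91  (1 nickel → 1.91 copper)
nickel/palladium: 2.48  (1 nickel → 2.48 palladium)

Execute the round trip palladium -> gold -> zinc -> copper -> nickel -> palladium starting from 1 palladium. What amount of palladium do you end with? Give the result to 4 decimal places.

1.1482

1 palladium × 0.638 = 0.638 gold
0.638 gold × 4.24 = 2.70512 zinc
2.70512 zinc × 0.326 = 0.88186912 copper
0.88186912 copper × 0.525 = 0.462981288 nickel
0.462981288 nickel × 2.48 = 1.14819359424 palladium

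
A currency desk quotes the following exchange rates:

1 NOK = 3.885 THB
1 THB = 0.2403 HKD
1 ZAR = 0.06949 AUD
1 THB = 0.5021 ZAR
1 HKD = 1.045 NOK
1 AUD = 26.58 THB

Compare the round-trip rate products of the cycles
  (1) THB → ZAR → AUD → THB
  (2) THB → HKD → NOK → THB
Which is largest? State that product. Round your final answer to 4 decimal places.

0.9756

(1) 0.5021 × 0.06949 × 26.58 = 0.92740
(2) 0.2403 × 1.045 × 3.885 = 0.97558
Highest is cycle (2) at 0.9756 (≤1, no arbitrage).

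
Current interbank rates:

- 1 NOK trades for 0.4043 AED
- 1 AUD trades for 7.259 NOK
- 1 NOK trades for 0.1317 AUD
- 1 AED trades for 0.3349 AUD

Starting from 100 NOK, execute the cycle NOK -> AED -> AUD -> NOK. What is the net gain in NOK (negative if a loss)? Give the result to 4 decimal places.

100 NOK × 0.4043 = 40.43 AED
40.43 AED × 0.3349 = 13.540007 AUD
13.540007 AUD × 7.259 = 98.286910813 NOK
Net change: 98.286910813 − 100 = -1.713089187 NOK

-1.7131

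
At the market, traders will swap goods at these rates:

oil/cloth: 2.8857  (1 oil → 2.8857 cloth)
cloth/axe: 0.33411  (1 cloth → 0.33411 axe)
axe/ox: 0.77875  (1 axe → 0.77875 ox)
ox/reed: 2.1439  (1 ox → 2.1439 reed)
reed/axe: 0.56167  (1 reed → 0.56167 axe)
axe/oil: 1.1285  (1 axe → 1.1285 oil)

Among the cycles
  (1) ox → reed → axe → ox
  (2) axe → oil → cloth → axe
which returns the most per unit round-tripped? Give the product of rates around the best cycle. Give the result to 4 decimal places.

(1) 2.1439 × 0.56167 × 0.77875 = 0.93774
(2) 1.1285 × 2.8857 × 0.33411 = 1.08803
Highest is cycle (2) at 1.0880 (>1, arbitrage).

1.0880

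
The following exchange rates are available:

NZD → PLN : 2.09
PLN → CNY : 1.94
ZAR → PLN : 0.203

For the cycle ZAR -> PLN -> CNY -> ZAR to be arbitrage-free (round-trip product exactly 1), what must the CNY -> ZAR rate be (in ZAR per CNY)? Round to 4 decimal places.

2.5392

Known legs of the cycle: 0.203 × 1.94 = 0.39382
For no arbitrage the full-cycle product must be 1, so the missing rate is 1 / 0.39382 ≈ 2.539231.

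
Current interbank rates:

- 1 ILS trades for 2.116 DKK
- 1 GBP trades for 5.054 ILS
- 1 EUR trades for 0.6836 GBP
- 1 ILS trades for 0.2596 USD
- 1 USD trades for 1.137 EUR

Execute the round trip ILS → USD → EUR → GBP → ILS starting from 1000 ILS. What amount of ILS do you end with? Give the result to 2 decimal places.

1019.77

1000 ILS × 0.2596 = 259.6 USD
259.6 USD × 1.137 = 295.1652 EUR
295.1652 EUR × 0.6836 = 201.77493072 GBP
201.77493072 GBP × 5.054 = 1019.77049985888 ILS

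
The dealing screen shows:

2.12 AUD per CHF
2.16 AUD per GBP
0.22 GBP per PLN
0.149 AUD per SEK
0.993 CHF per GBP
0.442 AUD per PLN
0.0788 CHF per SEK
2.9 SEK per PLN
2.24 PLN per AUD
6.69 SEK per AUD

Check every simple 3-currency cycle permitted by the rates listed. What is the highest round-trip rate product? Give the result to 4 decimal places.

1.1176

SEK→CHF→AUD→SEK: 0.0788 × 2.12 × 6.69 = 1.11760
PLN→GBP→AUD→PLN: 0.22 × 2.16 × 2.24 = 1.06445
PLN→SEK→AUD→PLN: 2.9 × 0.149 × 2.24 = 0.96790
Maximum is SEK→CHF→AUD→SEK at 1.1176; arbitrage exists.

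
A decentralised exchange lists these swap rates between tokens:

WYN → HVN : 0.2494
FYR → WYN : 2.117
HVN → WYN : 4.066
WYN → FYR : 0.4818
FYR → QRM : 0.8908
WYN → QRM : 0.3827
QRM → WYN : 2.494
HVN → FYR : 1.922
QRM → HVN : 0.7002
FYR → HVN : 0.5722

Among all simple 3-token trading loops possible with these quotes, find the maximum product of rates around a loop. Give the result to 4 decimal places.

FYR→QRM→HVN→FYR: 0.8908 × 0.7002 × 1.922 = 1.19882
FYR→HVN→WYN→FYR: 0.5722 × 4.066 × 0.4818 = 1.12094
WYN→QRM→HVN→WYN: 0.3827 × 0.7002 × 4.066 = 1.08955
FYR→QRM→WYN→FYR: 0.8908 × 2.494 × 0.4818 = 1.07039
FYR→WYN→HVN→FYR: 2.117 × 0.2494 × 1.922 = 1.01478
Maximum is FYR→QRM→HVN→FYR at 1.1988; arbitrage exists.

1.1988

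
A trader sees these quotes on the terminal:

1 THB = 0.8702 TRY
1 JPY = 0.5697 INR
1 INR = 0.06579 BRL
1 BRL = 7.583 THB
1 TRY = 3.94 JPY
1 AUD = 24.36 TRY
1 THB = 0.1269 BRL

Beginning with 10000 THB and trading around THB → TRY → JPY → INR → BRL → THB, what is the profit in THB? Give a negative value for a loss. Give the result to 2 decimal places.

10000 THB × 0.8702 = 8702 TRY
8702 TRY × 3.94 = 34285.88 JPY
34285.88 JPY × 0.5697 = 19532.665836 INR
19532.665836 INR × 0.06579 = 1285.05408535044 BRL
1285.05408535044 BRL × 7.583 = 9744.56512921238652 THB
Net change: 9744.56512921238652 − 10000 = -255.43487078761348 THB

-255.43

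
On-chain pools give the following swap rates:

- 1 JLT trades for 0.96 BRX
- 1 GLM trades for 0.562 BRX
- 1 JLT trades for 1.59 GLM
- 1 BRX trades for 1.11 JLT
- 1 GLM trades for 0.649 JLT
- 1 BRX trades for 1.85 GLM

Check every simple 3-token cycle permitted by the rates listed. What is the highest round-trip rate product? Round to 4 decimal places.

BRX→GLM→JLT→BRX: 1.85 × 0.649 × 0.96 = 1.15262
BRX→JLT→GLM→BRX: 1.11 × 1.59 × 0.562 = 0.99187
Maximum is BRX→GLM→JLT→BRX at 1.1526; arbitrage exists.

1.1526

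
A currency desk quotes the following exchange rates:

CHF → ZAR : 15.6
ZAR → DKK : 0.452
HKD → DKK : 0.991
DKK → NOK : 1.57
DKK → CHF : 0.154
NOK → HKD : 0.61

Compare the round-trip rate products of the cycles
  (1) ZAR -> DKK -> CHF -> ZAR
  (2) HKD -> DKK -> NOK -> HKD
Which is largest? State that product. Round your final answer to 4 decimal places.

1.0859

(1) 0.452 × 0.154 × 15.6 = 1.08588
(2) 0.991 × 1.57 × 0.61 = 0.94908
Highest is cycle (1) at 1.0859 (>1, arbitrage).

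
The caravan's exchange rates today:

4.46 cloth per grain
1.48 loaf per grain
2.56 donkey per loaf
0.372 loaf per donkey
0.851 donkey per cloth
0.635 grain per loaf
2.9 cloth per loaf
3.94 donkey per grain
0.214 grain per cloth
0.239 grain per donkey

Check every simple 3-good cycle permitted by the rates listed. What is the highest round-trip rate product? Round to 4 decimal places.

donkey→loaf→grain→donkey: 0.372 × 0.635 × 3.94 = 0.93071
cloth→grain→loaf→cloth: 0.214 × 1.48 × 2.9 = 0.91849
cloth→donkey→loaf→cloth: 0.851 × 0.372 × 2.9 = 0.91806
cloth→donkey→grain→cloth: 0.851 × 0.239 × 4.46 = 0.90711
donkey→grain→loaf→donkey: 0.239 × 1.48 × 2.56 = 0.90552
Maximum is donkey→loaf→grain→donkey at 0.9307; no arbitrage — every cycle loses value.

0.9307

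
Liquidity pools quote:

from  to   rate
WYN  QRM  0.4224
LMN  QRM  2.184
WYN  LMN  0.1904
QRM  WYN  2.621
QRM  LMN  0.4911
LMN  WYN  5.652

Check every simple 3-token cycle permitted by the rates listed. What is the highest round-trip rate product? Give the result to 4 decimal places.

LMN→WYN→QRM→LMN: 5.652 × 0.4224 × 0.4911 = 1.17245
LMN→QRM→WYN→LMN: 2.184 × 2.621 × 0.1904 = 1.08990
Maximum is LMN→WYN→QRM→LMN at 1.1725; arbitrage exists.

1.1725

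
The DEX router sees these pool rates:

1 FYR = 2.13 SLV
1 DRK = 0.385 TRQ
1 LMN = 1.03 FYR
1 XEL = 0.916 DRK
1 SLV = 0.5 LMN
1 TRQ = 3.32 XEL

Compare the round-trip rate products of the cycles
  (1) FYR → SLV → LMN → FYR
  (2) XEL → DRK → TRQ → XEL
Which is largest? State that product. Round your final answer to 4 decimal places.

(1) 2.13 × 0.5 × 1.03 = 1.09695
(2) 0.916 × 0.385 × 3.32 = 1.17083
Highest is cycle (2) at 1.1708 (>1, arbitrage).

1.1708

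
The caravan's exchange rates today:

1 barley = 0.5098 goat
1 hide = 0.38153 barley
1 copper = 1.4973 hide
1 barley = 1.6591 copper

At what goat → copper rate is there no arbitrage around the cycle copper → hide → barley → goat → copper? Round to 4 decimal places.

3.4337

Known legs of the cycle: 1.4973 × 0.38153 × 0.5098 = 0.2912308302162
For no arbitrage the full-cycle product must be 1, so the missing rate is 1 / 0.2912308302162 ≈ 3.433702.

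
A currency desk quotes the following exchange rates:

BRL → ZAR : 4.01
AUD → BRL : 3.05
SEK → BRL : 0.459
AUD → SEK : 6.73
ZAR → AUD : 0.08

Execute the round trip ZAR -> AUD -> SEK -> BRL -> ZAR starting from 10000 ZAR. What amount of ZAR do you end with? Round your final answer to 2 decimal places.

9909.74

10000 ZAR × 0.08 = 800 AUD
800 AUD × 6.73 = 5384 SEK
5384 SEK × 0.459 = 2471.256 BRL
2471.256 BRL × 4.01 = 9909.73656 ZAR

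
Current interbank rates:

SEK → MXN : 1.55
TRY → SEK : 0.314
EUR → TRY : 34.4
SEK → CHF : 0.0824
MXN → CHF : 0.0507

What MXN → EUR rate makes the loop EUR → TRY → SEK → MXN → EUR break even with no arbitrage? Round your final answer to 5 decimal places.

Known legs of the cycle: 34.4 × 0.314 × 1.55 = 16.74248
For no arbitrage the full-cycle product must be 1, so the missing rate is 1 / 16.74248 ≈ 0.0597283.

0.05973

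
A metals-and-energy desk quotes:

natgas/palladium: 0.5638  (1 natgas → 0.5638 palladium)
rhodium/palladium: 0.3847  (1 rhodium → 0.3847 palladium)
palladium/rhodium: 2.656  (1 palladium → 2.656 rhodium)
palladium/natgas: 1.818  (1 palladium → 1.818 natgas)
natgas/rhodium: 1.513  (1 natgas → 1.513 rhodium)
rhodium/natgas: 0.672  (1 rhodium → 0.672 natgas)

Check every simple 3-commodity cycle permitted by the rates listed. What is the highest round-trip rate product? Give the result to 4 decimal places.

1.0582

palladium→natgas→rhodium→palladium: 1.818 × 1.513 × 0.3847 = 1.05817
palladium→rhodium→natgas→palladium: 2.656 × 0.672 × 0.5638 = 1.00629
Maximum is palladium→natgas→rhodium→palladium at 1.0582; arbitrage exists.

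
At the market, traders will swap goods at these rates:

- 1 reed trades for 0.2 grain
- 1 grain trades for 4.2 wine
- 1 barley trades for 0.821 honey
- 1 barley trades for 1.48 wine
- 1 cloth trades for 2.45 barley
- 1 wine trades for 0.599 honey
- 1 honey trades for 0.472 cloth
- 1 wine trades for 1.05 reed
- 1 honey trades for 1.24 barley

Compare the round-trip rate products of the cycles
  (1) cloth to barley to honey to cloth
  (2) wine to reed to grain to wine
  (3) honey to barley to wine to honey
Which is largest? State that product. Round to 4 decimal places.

1.0993

(1) 2.45 × 0.821 × 0.472 = 0.94940
(2) 1.05 × 0.2 × 4.2 = 0.88200
(3) 1.24 × 1.48 × 0.599 = 1.09928
Highest is cycle (3) at 1.0993 (>1, arbitrage).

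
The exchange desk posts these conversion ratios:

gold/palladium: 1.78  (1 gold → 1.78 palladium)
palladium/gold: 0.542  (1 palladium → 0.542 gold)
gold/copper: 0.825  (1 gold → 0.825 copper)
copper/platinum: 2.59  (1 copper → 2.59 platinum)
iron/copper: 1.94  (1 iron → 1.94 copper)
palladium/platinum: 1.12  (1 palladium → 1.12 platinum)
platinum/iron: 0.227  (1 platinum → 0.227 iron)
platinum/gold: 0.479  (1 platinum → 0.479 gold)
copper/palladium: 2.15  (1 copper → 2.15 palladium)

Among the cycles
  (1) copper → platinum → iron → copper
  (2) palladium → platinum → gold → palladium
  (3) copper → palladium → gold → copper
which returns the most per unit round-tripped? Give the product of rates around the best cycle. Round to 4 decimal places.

1.1406

(1) 2.59 × 0.227 × 1.94 = 1.14058
(2) 1.12 × 0.479 × 1.78 = 0.95493
(3) 2.15 × 0.542 × 0.825 = 0.96137
Highest is cycle (1) at 1.1406 (>1, arbitrage).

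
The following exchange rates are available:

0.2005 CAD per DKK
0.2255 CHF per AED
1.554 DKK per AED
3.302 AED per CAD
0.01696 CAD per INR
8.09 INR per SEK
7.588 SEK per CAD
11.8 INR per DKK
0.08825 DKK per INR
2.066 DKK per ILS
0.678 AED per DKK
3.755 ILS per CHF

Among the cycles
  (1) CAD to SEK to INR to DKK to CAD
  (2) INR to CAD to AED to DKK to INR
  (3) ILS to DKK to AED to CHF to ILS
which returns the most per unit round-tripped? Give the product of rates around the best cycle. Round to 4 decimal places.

(1) 7.588 × 8.09 × 0.08825 × 0.2005 = 1.08619
(2) 0.01696 × 3.302 × 1.554 × 11.8 = 1.02692
(3) 2.066 × 0.678 × 0.2255 × 3.755 = 1.18609
Highest is cycle (3) at 1.1861 (>1, arbitrage).

1.1861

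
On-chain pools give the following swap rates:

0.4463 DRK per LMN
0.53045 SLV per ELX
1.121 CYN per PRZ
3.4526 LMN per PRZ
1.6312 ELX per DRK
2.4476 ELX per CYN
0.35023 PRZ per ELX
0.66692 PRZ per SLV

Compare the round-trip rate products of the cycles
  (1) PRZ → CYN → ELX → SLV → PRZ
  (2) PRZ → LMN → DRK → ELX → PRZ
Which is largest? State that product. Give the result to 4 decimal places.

(1) 1.121 × 2.4476 × 0.53045 × 0.66692 = 0.97065
(2) 3.4526 × 0.4463 × 1.6312 × 0.35023 = 0.88031
Highest is cycle (1) at 0.9707 (≤1, no arbitrage).

0.9707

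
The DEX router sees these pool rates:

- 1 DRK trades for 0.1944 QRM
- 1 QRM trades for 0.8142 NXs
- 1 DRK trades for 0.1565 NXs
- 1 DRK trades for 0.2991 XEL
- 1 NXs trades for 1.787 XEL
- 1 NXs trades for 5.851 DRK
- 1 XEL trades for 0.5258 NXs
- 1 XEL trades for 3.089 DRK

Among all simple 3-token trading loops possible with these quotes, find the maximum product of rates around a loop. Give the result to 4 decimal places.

0.9261

DRK→QRM→NXs→DRK: 0.1944 × 0.8142 × 5.851 = 0.92610
XEL→NXs→DRK→XEL: 0.5258 × 5.851 × 0.2991 = 0.92017
XEL→DRK→NXs→XEL: 3.089 × 0.1565 × 1.787 = 0.86389
Maximum is DRK→QRM→NXs→DRK at 0.9261; no arbitrage — every cycle loses value.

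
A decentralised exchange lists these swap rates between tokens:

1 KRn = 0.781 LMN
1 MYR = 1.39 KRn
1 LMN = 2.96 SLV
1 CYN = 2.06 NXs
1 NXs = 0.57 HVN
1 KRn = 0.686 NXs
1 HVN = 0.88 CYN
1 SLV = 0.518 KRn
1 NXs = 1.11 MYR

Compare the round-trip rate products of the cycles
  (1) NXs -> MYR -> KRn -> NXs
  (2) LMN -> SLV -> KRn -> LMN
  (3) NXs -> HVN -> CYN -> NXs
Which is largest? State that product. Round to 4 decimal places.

1.1975

(1) 1.11 × 1.39 × 0.686 = 1.05843
(2) 2.96 × 0.518 × 0.781 = 1.19749
(3) 0.57 × 0.88 × 2.06 = 1.03330
Highest is cycle (2) at 1.1975 (>1, arbitrage).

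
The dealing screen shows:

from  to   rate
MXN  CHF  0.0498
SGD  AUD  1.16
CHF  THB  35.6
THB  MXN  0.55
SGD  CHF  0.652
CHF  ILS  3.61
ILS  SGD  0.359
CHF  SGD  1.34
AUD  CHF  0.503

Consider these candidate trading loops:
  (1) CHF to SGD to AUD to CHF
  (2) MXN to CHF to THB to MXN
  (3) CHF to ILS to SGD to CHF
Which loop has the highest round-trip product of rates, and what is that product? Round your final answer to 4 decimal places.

0.9751

(1) 1.34 × 1.16 × 0.503 = 0.78186
(2) 0.0498 × 35.6 × 0.55 = 0.97508
(3) 3.61 × 0.359 × 0.652 = 0.84499
Highest is cycle (2) at 0.9751 (≤1, no arbitrage).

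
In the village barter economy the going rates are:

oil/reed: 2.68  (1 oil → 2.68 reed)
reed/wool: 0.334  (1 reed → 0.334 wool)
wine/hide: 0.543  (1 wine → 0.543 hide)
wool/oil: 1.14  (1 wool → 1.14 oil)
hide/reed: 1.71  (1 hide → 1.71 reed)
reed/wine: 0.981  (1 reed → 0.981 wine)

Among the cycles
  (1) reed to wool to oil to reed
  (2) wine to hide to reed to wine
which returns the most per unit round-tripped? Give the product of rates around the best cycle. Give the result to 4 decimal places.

1.0204

(1) 0.334 × 1.14 × 2.68 = 1.02044
(2) 0.543 × 1.71 × 0.981 = 0.91089
Highest is cycle (1) at 1.0204 (>1, arbitrage).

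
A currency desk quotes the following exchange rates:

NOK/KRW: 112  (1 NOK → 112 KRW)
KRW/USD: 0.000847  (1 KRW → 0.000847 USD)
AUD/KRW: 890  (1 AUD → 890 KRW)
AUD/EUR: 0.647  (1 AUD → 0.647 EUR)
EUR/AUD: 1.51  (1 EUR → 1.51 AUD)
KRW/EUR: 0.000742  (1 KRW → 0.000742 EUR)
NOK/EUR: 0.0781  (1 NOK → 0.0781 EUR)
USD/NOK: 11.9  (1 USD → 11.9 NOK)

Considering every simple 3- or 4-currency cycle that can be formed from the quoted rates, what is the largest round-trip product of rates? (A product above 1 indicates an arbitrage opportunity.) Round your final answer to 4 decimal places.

1.1289

NOK→KRW→USD→NOK: 112 × 0.000847 × 11.9 = 1.12888
AUD→KRW→EUR→AUD: 890 × 0.000742 × 1.51 = 0.99717
Maximum is NOK→KRW→USD→NOK at 1.1289; arbitrage exists.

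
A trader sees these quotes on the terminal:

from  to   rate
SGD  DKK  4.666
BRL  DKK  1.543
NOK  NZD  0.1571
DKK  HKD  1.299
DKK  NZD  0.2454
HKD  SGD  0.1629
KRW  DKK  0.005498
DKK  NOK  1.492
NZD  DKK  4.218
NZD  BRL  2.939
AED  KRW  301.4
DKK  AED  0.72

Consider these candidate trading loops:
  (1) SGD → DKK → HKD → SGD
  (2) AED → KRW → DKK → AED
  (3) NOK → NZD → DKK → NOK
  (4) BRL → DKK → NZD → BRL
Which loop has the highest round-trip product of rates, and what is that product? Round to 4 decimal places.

1.1931

(1) 4.666 × 1.299 × 0.1629 = 0.98736
(2) 301.4 × 0.005498 × 0.72 = 1.19311
(3) 0.1571 × 4.218 × 1.492 = 0.98867
(4) 1.543 × 0.2454 × 2.939 = 1.11286
Highest is cycle (2) at 1.1931 (>1, arbitrage).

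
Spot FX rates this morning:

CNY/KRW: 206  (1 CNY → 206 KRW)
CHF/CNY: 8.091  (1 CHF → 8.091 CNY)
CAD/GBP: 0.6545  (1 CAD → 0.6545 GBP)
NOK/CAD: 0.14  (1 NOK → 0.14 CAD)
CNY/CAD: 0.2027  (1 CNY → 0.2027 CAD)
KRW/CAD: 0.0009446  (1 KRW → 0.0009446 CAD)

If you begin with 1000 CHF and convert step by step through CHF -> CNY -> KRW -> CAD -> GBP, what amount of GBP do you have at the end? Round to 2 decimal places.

1030.45

1000 CHF × 8.091 = 8091 CNY
8091 CNY × 206 = 1666746 KRW
1666746 KRW × 0.0009446 = 1574.4082716 CAD
1574.4082716 CAD × 0.6545 = 1030.4502137622 GBP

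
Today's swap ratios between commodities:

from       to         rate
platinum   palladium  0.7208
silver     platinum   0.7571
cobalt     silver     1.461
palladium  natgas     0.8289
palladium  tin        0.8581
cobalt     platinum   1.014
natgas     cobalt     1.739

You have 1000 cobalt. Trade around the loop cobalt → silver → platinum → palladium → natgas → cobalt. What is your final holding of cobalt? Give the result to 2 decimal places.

1149.26

1000 cobalt × 1.461 = 1461 silver
1461 silver × 0.7571 = 1106.1231 platinum
1106.1231 platinum × 0.7208 = 797.29353048 palladium
797.29353048 palladium × 0.8289 = 660.876607414872 natgas
660.876607414872 natgas × 1.739 = 1149.264420294462408 cobalt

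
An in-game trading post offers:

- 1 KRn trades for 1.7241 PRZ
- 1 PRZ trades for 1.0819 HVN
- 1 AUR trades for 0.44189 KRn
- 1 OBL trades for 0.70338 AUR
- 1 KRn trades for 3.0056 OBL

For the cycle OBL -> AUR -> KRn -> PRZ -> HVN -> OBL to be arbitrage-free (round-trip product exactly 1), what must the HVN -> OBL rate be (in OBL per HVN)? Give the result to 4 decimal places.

Known legs of the cycle: 0.70338 × 0.44189 × 1.7241 × 1.0819 = 0.579767359964329278
For no arbitrage the full-cycle product must be 1, so the missing rate is 1 / 0.579767359964329278 ≈ 1.724830.

1.7248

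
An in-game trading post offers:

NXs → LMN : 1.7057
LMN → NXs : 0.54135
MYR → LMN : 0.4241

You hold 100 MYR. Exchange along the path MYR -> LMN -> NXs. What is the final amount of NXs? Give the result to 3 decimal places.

22.959

100 MYR × 0.4241 = 42.41 LMN
42.41 LMN × 0.54135 = 22.9586535 NXs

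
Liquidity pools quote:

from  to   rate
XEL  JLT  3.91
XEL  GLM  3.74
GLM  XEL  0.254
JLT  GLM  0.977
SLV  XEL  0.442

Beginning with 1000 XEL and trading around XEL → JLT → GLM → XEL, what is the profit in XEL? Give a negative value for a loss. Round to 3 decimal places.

-29.702

1000 XEL × 3.91 = 3910 JLT
3910 JLT × 0.977 = 3820.07 GLM
3820.07 GLM × 0.254 = 970.29778 XEL
Net change: 970.29778 − 1000 = -29.70222 XEL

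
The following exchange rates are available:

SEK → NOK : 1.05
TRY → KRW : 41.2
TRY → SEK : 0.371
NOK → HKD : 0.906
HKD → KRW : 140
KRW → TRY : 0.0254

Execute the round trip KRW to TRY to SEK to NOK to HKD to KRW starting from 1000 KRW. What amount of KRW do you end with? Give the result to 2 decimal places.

1255.03

1000 KRW × 0.0254 = 25.4 TRY
25.4 TRY × 0.371 = 9.4234 SEK
9.4234 SEK × 1.05 = 9.89457 NOK
9.89457 NOK × 0.906 = 8.96448042 HKD
8.96448042 HKD × 140 = 1255.0272588 KRW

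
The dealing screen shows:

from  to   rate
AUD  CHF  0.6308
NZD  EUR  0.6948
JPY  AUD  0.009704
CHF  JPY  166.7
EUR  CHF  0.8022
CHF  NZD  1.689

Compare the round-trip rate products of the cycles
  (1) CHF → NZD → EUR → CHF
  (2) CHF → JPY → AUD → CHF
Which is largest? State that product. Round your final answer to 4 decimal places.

1.0204

(1) 1.689 × 0.6948 × 0.8022 = 0.94140
(2) 166.7 × 0.009704 × 0.6308 = 1.02042
Highest is cycle (2) at 1.0204 (>1, arbitrage).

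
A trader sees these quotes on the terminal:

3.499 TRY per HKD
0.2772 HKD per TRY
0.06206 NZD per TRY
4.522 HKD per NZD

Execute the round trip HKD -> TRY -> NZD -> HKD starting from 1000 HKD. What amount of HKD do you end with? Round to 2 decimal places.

1000 HKD × 3.499 = 3499 TRY
3499 TRY × 0.06206 = 217.14794 NZD
217.14794 NZD × 4.522 = 981.94298468 HKD

981.94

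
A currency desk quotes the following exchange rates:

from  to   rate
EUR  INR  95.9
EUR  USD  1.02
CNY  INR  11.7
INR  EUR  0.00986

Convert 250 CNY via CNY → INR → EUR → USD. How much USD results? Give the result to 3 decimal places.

250 CNY × 11.7 = 2925 INR
2925 INR × 0.00986 = 28.8405 EUR
28.8405 EUR × 1.02 = 29.41731 USD

29.417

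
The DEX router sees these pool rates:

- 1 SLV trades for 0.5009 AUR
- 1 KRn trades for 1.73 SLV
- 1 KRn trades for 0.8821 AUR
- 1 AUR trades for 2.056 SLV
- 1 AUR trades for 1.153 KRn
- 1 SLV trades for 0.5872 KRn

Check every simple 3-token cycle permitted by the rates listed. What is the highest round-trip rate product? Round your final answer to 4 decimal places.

AUR→SLV→KRn→AUR: 2.056 × 0.5872 × 0.8821 = 1.06494
AUR→KRn→SLV→AUR: 1.153 × 1.73 × 0.5009 = 0.99914
Maximum is AUR→SLV→KRn→AUR at 1.0649; arbitrage exists.

1.0649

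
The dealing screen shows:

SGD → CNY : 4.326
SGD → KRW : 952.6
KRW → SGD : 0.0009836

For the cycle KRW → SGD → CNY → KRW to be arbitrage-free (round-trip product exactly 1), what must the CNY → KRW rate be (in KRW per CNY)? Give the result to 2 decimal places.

235.01

Known legs of the cycle: 0.0009836 × 4.326 = 0.0042550536
For no arbitrage the full-cycle product must be 1, so the missing rate is 1 / 0.0042550536 ≈ 235.0147.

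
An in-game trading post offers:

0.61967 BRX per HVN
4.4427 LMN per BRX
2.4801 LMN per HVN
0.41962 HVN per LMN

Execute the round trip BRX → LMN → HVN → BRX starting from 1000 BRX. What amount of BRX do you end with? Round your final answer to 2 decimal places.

1000 BRX × 4.4427 = 4442.7 LMN
4442.7 LMN × 0.41962 = 1864.245774 HVN
1864.245774 HVN × 0.61967 = 1155.21717877458 BRX

1155.22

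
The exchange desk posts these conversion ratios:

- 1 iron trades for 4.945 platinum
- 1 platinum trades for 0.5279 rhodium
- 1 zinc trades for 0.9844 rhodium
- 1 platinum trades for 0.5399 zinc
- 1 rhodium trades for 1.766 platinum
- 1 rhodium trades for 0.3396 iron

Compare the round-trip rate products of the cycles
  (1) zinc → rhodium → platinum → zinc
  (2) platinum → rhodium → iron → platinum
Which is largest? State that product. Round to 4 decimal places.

(1) 0.9844 × 1.766 × 0.5399 = 0.93859
(2) 0.5279 × 0.3396 × 4.945 = 0.88651
Highest is cycle (1) at 0.9386 (≤1, no arbitrage).

0.9386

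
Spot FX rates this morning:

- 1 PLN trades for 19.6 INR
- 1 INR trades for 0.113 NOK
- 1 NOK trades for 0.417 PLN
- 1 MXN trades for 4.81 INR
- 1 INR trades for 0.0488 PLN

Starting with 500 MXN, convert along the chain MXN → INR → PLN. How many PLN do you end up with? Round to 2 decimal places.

500 MXN × 4.81 = 2405 INR
2405 INR × 0.0488 = 117.364 PLN

117.36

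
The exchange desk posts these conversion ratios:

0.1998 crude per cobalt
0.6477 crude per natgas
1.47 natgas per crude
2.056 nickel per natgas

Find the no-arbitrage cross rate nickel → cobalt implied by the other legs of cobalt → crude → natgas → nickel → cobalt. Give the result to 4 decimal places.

1.6560

Known legs of the cycle: 0.1998 × 1.47 × 2.056 = 0.603859536
For no arbitrage the full-cycle product must be 1, so the missing rate is 1 / 0.603859536 ≈ 1.656014.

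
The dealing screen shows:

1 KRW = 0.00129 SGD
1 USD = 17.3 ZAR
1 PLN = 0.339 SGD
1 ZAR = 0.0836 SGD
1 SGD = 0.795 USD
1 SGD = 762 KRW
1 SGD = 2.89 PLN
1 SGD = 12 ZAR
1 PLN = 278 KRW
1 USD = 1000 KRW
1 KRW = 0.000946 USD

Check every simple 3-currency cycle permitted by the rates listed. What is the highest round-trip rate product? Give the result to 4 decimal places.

SGD→USD→ZAR→SGD: 0.795 × 17.3 × 0.0836 = 1.14979
KRW→SGD→PLN→KRW: 0.00129 × 2.89 × 278 = 1.03641
KRW→SGD→USD→KRW: 0.00129 × 0.795 × 1000 = 1.02555
Maximum is SGD→USD→ZAR→SGD at 1.1498; arbitrage exists.

1.1498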